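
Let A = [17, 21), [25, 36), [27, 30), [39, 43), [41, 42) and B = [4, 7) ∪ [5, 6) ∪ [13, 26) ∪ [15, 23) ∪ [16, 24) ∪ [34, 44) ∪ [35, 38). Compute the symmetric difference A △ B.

[4, 7) ∪ [13, 17) ∪ [21, 25) ∪ [26, 34) ∪ [36, 39) ∪ [43, 44)

First set merges to [17, 21), [25, 36), [39, 43).
Second set merges to [4, 7), [13, 26), [34, 44).
A \ B = [26, 34).
B \ A = [4, 7), [13, 17), [21, 25), [36, 39), [43, 44).
Union of the two gives the symmetric difference.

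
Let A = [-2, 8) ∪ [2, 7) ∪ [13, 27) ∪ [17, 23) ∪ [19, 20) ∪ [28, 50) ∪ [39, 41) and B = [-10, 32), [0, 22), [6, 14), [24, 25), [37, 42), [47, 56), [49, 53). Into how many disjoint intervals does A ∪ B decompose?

1

Merge the first list: [-2, 8), [13, 27), [28, 50).
Merge the second list: [-10, 32), [37, 42), [47, 56).
A ∪ B = [-10, 56).
That is 1 disjoint piece.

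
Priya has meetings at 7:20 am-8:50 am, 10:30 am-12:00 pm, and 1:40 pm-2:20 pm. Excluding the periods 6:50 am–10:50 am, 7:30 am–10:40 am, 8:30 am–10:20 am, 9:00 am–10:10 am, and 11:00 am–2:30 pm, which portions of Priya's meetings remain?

Merge the second list: 6:50 am–10:50 am, 11:00 am–2:30 pm.
7:20 am–8:50 am: entirely removed.
10:30 am–12:00 pm \ B = 10:50 am–11:00 am.
1:40 pm–2:20 pm: entirely removed.

10:50 am–11:00 am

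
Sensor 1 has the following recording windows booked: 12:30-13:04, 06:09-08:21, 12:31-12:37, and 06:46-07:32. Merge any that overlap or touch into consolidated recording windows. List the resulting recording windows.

06:09-08:21, 12:30-13:04

Sort by start: 06:09-08:21, 06:46-07:32, 12:30-13:04, 12:31-12:37.
06:46-07:32 overlaps/touches 06:09-08:21 → extend to 06:09-08:21.
12:30-13:04 is disjoint → start new block.
12:31-12:37 overlaps/touches 12:30-13:04 → extend to 12:30-13:04.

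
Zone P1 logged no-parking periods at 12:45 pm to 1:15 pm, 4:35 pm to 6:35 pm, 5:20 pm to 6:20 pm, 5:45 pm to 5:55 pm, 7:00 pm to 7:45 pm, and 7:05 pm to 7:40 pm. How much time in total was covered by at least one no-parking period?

Merged: 12:45 pm-1:15 pm, 4:35 pm-6:35 pm, 7:00 pm-7:45 pm.
Lengths: 30 min + 2 h + 45 min = 3 h 15 min.

3 h 15 min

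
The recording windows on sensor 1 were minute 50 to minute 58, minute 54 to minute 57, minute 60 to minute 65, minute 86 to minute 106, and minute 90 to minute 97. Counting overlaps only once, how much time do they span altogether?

Merged: minute 50 to minute 58, minute 60 to minute 65, minute 86 to minute 106.
Lengths: 8 minutes + 5 minutes + 20 minutes = 33 minutes.

33 minutes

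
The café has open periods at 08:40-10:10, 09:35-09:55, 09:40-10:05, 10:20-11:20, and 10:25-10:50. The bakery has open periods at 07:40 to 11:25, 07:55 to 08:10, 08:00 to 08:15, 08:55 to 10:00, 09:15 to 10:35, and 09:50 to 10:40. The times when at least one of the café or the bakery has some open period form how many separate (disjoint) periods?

1

Merge the first list: 08:40-10:10, 10:20-11:20.
Merge the second list: 07:40-11:25.
A ∪ B = 07:40-11:25.
That is 1 disjoint piece.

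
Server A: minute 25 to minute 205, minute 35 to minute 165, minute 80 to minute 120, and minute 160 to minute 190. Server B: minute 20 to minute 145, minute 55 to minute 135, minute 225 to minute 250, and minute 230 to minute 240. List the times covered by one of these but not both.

First set merges to minute 25 to minute 205.
Second set merges to minute 20 to minute 145, minute 225 to minute 250.
Only in the first: minute 145 to minute 205.
Only in the second: minute 20 to minute 25, minute 225 to minute 250.
Together these are the periods covered by exactly one.

minute 20 to minute 25, minute 145 to minute 205, minute 225 to minute 250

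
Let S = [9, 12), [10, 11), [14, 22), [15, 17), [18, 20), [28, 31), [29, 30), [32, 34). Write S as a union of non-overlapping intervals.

[9, 12) ∪ [14, 22) ∪ [28, 31) ∪ [32, 34)

[10, 11) overlaps/touches [9, 12) → extend to [9, 12).
[14, 22) is disjoint → start new block.
[15, 17) overlaps/touches [14, 22) → extend to [14, 22).
[18, 20) overlaps/touches [14, 22) → extend to [14, 22).
[28, 31) is disjoint → start new block.
[29, 30) overlaps/touches [28, 31) → extend to [28, 31).
[32, 34) is disjoint → start new block.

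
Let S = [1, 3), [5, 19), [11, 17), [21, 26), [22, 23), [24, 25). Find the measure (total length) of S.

21

Merged: [1, 3), [5, 19), [21, 26).
Lengths: 2 + 14 + 5 = 21.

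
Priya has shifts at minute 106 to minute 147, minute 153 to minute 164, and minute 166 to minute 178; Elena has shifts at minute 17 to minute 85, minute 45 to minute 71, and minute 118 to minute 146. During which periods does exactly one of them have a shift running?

minute 17 to minute 85, minute 106 to minute 118, minute 146 to minute 147, minute 153 to minute 164, minute 166 to minute 178

Second set merges to minute 17 to minute 85, minute 118 to minute 146.
Only in the first: minute 106 to minute 118, minute 146 to minute 147, minute 153 to minute 164, minute 166 to minute 178.
Only in the second: minute 17 to minute 85.
Together these are the periods covered by exactly one.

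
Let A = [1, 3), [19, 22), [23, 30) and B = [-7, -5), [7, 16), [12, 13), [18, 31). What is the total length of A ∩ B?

10

B, merged: [-7, -5), [7, 16), [18, 31).
A ∩ B = [19, 22), [23, 30).
Total: 3 + 7 = 10.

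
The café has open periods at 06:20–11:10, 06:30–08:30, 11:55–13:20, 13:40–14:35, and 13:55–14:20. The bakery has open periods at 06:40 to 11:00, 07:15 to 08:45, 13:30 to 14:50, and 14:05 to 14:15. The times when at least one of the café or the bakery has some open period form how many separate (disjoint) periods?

3

A, merged: 06:20–11:10, 11:55–13:20, 13:40–14:35.
B, merged: 06:40–11:00, 13:30–14:50.
A ∪ B = 06:20–11:10, 11:55–13:20, 13:30–14:50.
That is 3 disjoint pieces.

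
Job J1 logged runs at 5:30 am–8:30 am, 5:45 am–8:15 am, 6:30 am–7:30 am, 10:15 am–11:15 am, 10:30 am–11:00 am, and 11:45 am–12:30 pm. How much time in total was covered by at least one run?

4 h 45 min

Merged: 5:30 am-8:30 am, 10:15 am-11:15 am, 11:45 am-12:30 pm.
Lengths: 3 h + 1 h + 45 min = 4 h 45 min.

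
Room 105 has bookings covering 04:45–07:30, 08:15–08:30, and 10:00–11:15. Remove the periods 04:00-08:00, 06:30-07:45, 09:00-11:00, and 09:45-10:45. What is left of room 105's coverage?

Second set merges to 04:00–08:00, 09:00–11:00.
04:45–07:30 lies entirely inside B → drops out.
08:15–08:30 is untouched.
10:00–11:15 with B removed leaves 11:00–11:15.

08:15–08:30, 11:00–11:15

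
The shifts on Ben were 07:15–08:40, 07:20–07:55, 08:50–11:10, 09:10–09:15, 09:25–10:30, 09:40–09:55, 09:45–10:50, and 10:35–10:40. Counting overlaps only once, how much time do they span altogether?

Merged: 07:15–08:40, 08:50–11:10.
Lengths: 1 h 25 min + 2 h 20 min = 3 h 45 min.

3 h 45 min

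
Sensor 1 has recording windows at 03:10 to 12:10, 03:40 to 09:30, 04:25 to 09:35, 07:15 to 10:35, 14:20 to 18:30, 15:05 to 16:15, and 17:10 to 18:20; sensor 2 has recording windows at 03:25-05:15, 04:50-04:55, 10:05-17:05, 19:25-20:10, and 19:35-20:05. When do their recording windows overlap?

03:25-05:15, 10:05-12:10, 14:20-17:05

A, merged: 03:10-12:10, 14:20-18:30.
B, merged: 03:25-05:15, 10:05-17:05, 19:25-20:10.
03:10-12:10 overlaps B on 03:25-05:15, 10:05-12:10.
14:20-18:30 overlaps B on 14:20-17:05.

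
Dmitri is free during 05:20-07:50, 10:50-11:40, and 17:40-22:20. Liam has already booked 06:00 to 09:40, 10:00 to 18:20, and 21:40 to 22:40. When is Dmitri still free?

05:20–06:00, 18:20–21:40

05:20–07:50 with B removed leaves 05:20–06:00.
10:50–11:40 lies entirely inside B → drops out.
17:40–22:20 with B removed leaves 18:20–21:40.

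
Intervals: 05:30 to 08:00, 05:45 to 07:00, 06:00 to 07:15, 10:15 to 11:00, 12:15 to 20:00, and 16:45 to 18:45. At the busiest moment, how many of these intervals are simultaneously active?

3

Sweep endpoints in order; track running count of active intervals.
Peak of 3 reached at 06:00.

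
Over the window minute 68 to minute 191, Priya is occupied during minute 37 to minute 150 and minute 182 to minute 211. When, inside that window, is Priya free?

The merged coverage is minute 37 to minute 150, minute 182 to minute 211.
Gaps within minute 68 to minute 191: minute 150 to minute 182.

minute 150 to minute 182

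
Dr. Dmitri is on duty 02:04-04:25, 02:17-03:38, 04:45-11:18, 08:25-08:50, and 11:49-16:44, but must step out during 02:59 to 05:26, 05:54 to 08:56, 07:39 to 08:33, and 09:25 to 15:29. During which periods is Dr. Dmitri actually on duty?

02:04–02:59, 05:26–05:54, 08:56–09:25, 15:29–16:44

A, merged: 02:04–04:25, 04:45–11:18, 11:49–16:44.
B, merged: 02:59–05:26, 05:54–08:56, 09:25–15:29.
02:04–04:25 with B removed leaves 02:04–02:59.
04:45–11:18 with B removed leaves 05:26–05:54, 08:56–09:25.
11:49–16:44 with B removed leaves 15:29–16:44.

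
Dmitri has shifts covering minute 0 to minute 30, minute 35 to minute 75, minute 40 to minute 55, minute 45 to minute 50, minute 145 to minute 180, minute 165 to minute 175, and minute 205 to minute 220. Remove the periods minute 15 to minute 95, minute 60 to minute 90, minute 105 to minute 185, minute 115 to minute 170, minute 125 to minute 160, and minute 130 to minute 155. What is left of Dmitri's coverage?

Merge the first list: minute 0 to minute 30, minute 35 to minute 75, minute 145 to minute 180, minute 205 to minute 220.
Merge the second list: minute 15 to minute 95, minute 105 to minute 185.
minute 0 to minute 30 with B removed leaves minute 0 to minute 15.
minute 35 to minute 75 lies entirely inside B → drops out.
minute 145 to minute 180 lies entirely inside B → drops out.
minute 205 to minute 220 is untouched.

minute 0 to minute 15, minute 205 to minute 220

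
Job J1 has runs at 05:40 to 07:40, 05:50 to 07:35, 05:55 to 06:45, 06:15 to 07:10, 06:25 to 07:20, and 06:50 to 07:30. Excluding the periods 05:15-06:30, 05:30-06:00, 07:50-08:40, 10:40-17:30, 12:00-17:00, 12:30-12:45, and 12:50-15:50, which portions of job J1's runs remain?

A, merged: 05:40–07:40.
B, merged: 05:15–06:30, 07:50–08:40, 10:40–17:30.
05:40–07:40 with B removed leaves 06:30–07:40.

06:30–07:40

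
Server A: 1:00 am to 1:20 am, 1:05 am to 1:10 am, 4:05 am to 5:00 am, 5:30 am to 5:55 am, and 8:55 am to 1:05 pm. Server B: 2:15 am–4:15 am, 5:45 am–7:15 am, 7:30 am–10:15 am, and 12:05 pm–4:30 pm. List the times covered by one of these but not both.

1:00 am–1:20 am, 2:15 am–4:05 am, 4:15 am–5:00 am, 5:30 am–5:45 am, 5:55 am–7:15 am, 7:30 am–8:55 am, 10:15 am–12:05 pm, 1:05 pm–4:30 pm

First set merges to 1:00 am–1:20 am, 4:05 am–5:00 am, 5:30 am–5:55 am, 8:55 am–1:05 pm.
A but not B: 1:00 am–1:20 am, 4:15 am–5:00 am, 5:30 am–5:45 am, 10:15 am–12:05 pm.
B but not A: 2:15 am–4:05 am, 5:55 am–7:15 am, 7:30 am–8:55 am, 1:05 pm–4:30 pm.
Combining gives A △ B.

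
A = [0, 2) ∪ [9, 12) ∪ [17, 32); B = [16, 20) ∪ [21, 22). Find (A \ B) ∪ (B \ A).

A but not B: [0, 2), [9, 12), [20, 21), [22, 32).
B but not A: [16, 17).
Combining gives A △ B.

[0, 2) ∪ [9, 12) ∪ [16, 17) ∪ [20, 21) ∪ [22, 32)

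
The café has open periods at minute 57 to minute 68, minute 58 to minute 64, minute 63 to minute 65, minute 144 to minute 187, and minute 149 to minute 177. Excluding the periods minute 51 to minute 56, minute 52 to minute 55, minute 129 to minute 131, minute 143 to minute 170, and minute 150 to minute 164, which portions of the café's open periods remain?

minute 57 to minute 68, minute 170 to minute 187

A, merged: minute 57 to minute 68, minute 144 to minute 187.
B, merged: minute 51 to minute 56, minute 129 to minute 131, minute 143 to minute 170.
minute 57 to minute 68: nothing removed.
minute 144 to minute 187 \ B = minute 170 to minute 187.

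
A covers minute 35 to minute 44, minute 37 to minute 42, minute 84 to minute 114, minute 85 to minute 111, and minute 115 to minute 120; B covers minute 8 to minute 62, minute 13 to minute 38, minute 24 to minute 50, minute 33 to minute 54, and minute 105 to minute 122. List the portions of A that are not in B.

minute 84 to minute 105

Merge the first list: minute 35 to minute 44, minute 84 to minute 114, minute 115 to minute 120.
Merge the second list: minute 8 to minute 62, minute 105 to minute 122.
minute 35 to minute 44: fully covered by B → removed.
minute 84 to minute 114 minus B → minute 84 to minute 105.
minute 115 to minute 120: fully covered by B → removed.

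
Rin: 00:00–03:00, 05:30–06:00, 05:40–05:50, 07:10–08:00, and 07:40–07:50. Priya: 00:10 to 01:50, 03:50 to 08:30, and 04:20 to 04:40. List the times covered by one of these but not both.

First set merges to 00:00-03:00, 05:30-06:00, 07:10-08:00.
Second set merges to 00:10-01:50, 03:50-08:30.
A but not B: 00:00-00:10, 01:50-03:00.
B but not A: 03:50-05:30, 06:00-07:10, 08:00-08:30.
Combining gives A △ B.

00:00-00:10, 01:50-03:00, 03:50-05:30, 06:00-07:10, 08:00-08:30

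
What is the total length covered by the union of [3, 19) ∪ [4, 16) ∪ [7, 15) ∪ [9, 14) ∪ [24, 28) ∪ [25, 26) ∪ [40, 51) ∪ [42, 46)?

31

Merged: [3, 19), [24, 28), [40, 51).
Lengths: 16 + 4 + 11 = 31.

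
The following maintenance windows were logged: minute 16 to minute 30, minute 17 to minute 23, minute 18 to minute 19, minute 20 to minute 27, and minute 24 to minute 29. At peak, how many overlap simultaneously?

3

Walk the sorted start/end points keeping a running depth.
The depth first hits 3 at minute 18.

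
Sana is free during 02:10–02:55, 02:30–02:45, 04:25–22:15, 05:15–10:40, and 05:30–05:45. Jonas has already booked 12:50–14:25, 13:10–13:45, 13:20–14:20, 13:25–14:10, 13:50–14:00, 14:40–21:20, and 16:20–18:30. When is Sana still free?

02:10–02:55, 04:25–12:50, 14:25–14:40, 21:20–22:15

Merge the first list: 02:10–02:55, 04:25–22:15.
Merge the second list: 12:50–14:25, 14:40–21:20.
02:10–02:55 is untouched.
04:25–22:15 with B removed leaves 04:25–12:50, 14:25–14:40, 21:20–22:15.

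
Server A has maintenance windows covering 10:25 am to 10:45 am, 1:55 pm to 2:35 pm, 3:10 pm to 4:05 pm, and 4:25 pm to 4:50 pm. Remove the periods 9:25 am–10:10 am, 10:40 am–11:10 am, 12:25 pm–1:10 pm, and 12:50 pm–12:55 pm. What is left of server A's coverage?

Second set merges to 9:25 am-10:10 am, 10:40 am-11:10 am, 12:25 pm-1:10 pm.
10:25 am-10:45 am minus B → 10:25 am-10:40 am.
1:55 pm-2:35 pm: no B overlap → unchanged.
3:10 pm-4:05 pm: no B overlap → unchanged.
4:25 pm-4:50 pm: no B overlap → unchanged.

10:25 am-10:40 am, 1:55 pm-2:35 pm, 3:10 pm-4:05 pm, 4:25 pm-4:50 pm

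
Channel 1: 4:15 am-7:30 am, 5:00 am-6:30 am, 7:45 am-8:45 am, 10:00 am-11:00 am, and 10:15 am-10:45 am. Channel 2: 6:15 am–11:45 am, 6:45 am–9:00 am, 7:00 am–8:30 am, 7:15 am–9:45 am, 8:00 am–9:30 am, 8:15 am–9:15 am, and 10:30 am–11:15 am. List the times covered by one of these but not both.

4:15 am–6:15 am, 7:30 am–7:45 am, 8:45 am–10:00 am, 11:00 am–11:45 am

Merge the first list: 4:15 am–7:30 am, 7:45 am–8:45 am, 10:00 am–11:00 am.
Merge the second list: 6:15 am–11:45 am.
Only in the first: 4:15 am–6:15 am.
Only in the second: 7:30 am–7:45 am, 8:45 am–10:00 am, 11:00 am–11:45 am.
Together these are the periods covered by exactly one.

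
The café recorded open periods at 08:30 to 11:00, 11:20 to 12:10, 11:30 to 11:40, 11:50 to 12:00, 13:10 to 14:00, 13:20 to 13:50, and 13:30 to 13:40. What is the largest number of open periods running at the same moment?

3

At 13:30, 3 of the intervals are simultaneously active.
No point has more.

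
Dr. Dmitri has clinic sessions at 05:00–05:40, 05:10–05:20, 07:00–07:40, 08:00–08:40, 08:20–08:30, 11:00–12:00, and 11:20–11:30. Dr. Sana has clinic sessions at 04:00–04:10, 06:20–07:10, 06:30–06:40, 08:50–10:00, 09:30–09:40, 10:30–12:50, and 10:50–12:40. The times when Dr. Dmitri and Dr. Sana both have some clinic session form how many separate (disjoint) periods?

2

A, merged: 05:00–05:40, 07:00–07:40, 08:00–08:40, 11:00–12:00.
B, merged: 04:00–04:10, 06:20–07:10, 08:50–10:00, 10:30–12:50.
A ∩ B = 07:00–07:10, 11:00–12:00.
That is 2 disjoint pieces.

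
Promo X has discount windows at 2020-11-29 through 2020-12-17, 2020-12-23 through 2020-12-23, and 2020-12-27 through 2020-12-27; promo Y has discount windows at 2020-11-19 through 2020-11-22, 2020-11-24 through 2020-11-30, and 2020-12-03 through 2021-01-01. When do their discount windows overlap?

2020-11-29 through 2020-11-30, 2020-12-03 through 2020-12-17, 2020-12-23 through 2020-12-23, 2020-12-27 through 2020-12-27

2020-11-29 through 2020-12-17 ∩ B → 2020-11-29 through 2020-11-30, 2020-12-03 through 2020-12-17.
2020-12-23 through 2020-12-23 ∩ B → 2020-12-23 through 2020-12-23.
2020-12-27 through 2020-12-27 ∩ B → 2020-12-27 through 2020-12-27.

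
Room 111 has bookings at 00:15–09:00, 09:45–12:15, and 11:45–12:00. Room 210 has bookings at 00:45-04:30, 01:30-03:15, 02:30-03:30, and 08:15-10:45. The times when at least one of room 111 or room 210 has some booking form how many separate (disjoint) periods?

1

A, merged: 00:15–09:00, 09:45–12:15.
B, merged: 00:45–04:30, 08:15–10:45.
A ∪ B = 00:15–12:15.
That is 1 disjoint piece.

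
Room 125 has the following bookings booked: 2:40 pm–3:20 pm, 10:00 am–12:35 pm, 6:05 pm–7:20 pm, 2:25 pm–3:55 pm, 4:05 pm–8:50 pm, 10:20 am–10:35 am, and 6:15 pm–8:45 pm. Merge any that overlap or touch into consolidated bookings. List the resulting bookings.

10:00 am–12:35 pm, 2:25 pm–3:55 pm, 4:05 pm–8:50 pm

Sort by start: 10:00 am–12:35 pm, 10:20 am–10:35 am, 2:25 pm–3:55 pm, 2:40 pm–3:20 pm, 4:05 pm–8:50 pm, 6:05 pm–7:20 pm, 6:15 pm–8:45 pm.
10:20 am–10:35 am overlaps/touches 10:00 am–12:35 pm → extend to 10:00 am–12:35 pm.
2:25 pm–3:55 pm is disjoint → start new block.
2:40 pm–3:20 pm overlaps/touches 2:25 pm–3:55 pm → extend to 2:25 pm–3:55 pm.
4:05 pm–8:50 pm is disjoint → start new block.
6:05 pm–7:20 pm overlaps/touches 4:05 pm–8:50 pm → extend to 4:05 pm–8:50 pm.
6:15 pm–8:45 pm overlaps/touches 4:05 pm–8:50 pm → extend to 4:05 pm–8:50 pm.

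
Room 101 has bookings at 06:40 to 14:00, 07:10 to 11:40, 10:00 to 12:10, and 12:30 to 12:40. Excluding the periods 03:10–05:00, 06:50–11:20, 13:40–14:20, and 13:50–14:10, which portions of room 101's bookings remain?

Merge the first list: 06:40-14:00.
Merge the second list: 03:10-05:00, 06:50-11:20, 13:40-14:20.
06:40-14:00 with B removed leaves 06:40-06:50, 11:20-13:40.

06:40-06:50, 11:20-13:40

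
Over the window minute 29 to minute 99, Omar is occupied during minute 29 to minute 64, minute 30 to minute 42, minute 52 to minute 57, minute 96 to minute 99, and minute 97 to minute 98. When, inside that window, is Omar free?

minute 64 to minute 96

After merging, the occupied span is minute 29 to minute 64, minute 96 to minute 99.
Complement within minute 29 to minute 99: minute 64 to minute 96.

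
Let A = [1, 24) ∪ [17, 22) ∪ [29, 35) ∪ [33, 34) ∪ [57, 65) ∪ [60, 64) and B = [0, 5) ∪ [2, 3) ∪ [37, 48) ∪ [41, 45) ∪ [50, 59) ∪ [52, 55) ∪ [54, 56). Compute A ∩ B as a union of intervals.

[1, 5) ∪ [57, 59)

Merge the first list: [1, 24), [29, 35), [57, 65).
Merge the second list: [0, 5), [37, 48), [50, 59).
[1, 24) meets the second set on [1, 5).
[29, 35): no overlap with the second set.
[57, 65) meets the second set on [57, 59).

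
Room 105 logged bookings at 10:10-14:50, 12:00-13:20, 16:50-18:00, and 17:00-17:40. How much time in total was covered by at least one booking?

Merged: 10:10–14:50, 16:50–18:00.
Lengths: 4 h 40 min + 1 h 10 min = 5 h 50 min.

5 h 50 min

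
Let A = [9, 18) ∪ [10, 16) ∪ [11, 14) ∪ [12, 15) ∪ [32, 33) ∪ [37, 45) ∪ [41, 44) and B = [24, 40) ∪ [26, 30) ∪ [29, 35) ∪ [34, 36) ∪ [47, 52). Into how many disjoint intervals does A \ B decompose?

Merge the first list: [9, 18), [32, 33), [37, 45).
Merge the second list: [24, 40), [47, 52).
A \ B = [9, 18), [40, 45).
That is 2 disjoint pieces.

2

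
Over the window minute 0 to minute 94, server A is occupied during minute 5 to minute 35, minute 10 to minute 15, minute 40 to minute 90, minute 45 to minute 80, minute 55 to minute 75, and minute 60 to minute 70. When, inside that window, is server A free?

minute 0 to minute 5, minute 35 to minute 40, minute 90 to minute 94

Covered (merged): minute 5 to minute 35, minute 40 to minute 90.
Complement within minute 0 to minute 94: minute 0 to minute 5, minute 35 to minute 40, minute 90 to minute 94.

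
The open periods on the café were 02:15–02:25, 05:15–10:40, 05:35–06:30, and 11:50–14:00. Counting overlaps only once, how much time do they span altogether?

7 h 45 min

Merged: 02:15–02:25, 05:15–10:40, 11:50–14:00.
Lengths: 10 min + 5 h 25 min + 2 h 10 min = 7 h 45 min.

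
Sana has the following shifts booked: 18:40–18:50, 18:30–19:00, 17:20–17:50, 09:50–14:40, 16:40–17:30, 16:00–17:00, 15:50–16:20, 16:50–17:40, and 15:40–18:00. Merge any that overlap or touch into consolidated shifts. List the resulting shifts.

09:50-14:40, 15:40-18:00, 18:30-19:00

Sort by start: 09:50-14:40, 15:40-18:00, 15:50-16:20, 16:00-17:00, 16:40-17:30, 16:50-17:40, 17:20-17:50, 18:30-19:00, 18:40-18:50.
15:40-18:00 is disjoint → start new block.
15:50-16:20 overlaps/touches 15:40-18:00 → extend to 15:40-18:00.
16:00-17:00 overlaps/touches 15:40-18:00 → extend to 15:40-18:00.
16:40-17:30 overlaps/touches 15:40-18:00 → extend to 15:40-18:00.
16:50-17:40 overlaps/touches 15:40-18:00 → extend to 15:40-18:00.
17:20-17:50 overlaps/touches 15:40-18:00 → extend to 15:40-18:00.
18:30-19:00 is disjoint → start new block.
18:40-18:50 overlaps/touches 18:30-19:00 → extend to 18:30-19:00.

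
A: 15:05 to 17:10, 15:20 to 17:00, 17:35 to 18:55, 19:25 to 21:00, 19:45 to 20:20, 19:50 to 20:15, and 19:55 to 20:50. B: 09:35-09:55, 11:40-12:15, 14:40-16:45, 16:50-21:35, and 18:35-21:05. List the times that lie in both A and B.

15:05–16:45, 16:50–17:10, 17:35–18:55, 19:25–21:00

Merge the first list: 15:05–17:10, 17:35–18:55, 19:25–21:00.
Merge the second list: 09:35–09:55, 11:40–12:15, 14:40–16:45, 16:50–21:35.
15:05–17:10 meets the second set on 15:05–16:45, 16:50–17:10.
17:35–18:55 meets the second set on 17:35–18:55.
19:25–21:00 meets the second set on 19:25–21:00.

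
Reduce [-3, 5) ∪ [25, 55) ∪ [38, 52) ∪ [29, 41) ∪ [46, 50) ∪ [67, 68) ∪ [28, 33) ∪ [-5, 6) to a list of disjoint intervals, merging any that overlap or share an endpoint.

[-5, 6) ∪ [25, 55) ∪ [67, 68)

Sort by start: [-5, 6), [-3, 5), [25, 55), [28, 33), [29, 41), [38, 52), [46, 50), [67, 68).
[-3, 5) overlaps/touches [-5, 6) → extend to [-5, 6).
[25, 55) is disjoint → start new block.
[28, 33) overlaps/touches [25, 55) → extend to [25, 55).
[29, 41) overlaps/touches [25, 55) → extend to [25, 55).
[38, 52) overlaps/touches [25, 55) → extend to [25, 55).
[46, 50) overlaps/touches [25, 55) → extend to [25, 55).
[67, 68) is disjoint → start new block.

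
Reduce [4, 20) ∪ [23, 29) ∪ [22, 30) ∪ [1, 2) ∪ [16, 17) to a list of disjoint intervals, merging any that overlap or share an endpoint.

[1, 2) ∪ [4, 20) ∪ [22, 30)

Sort by start: [1, 2), [4, 20), [16, 17), [22, 30), [23, 29).
[4, 20) is disjoint → start new block.
[16, 17) overlaps/touches [4, 20) → extend to [4, 20).
[22, 30) is disjoint → start new block.
[23, 29) overlaps/touches [22, 30) → extend to [22, 30).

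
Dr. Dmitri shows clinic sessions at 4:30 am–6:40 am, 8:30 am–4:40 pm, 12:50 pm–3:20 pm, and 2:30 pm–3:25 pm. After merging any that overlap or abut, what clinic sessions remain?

4:30 am–6:40 am, 8:30 am–4:40 pm

8:30 am–4:40 pm is disjoint → start new block.
12:50 pm–3:20 pm overlaps/touches 8:30 am–4:40 pm → extend to 8:30 am–4:40 pm.
2:30 pm–3:25 pm overlaps/touches 8:30 am–4:40 pm → extend to 8:30 am–4:40 pm.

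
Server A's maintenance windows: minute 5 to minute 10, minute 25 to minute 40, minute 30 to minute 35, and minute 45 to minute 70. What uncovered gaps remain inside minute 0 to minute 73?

After merging, the occupied span is minute 5 to minute 10, minute 25 to minute 40, minute 45 to minute 70.
Complement within minute 0 to minute 73: minute 0 to minute 5, minute 10 to minute 25, minute 40 to minute 45, minute 70 to minute 73.

minute 0 to minute 5, minute 10 to minute 25, minute 40 to minute 45, minute 70 to minute 73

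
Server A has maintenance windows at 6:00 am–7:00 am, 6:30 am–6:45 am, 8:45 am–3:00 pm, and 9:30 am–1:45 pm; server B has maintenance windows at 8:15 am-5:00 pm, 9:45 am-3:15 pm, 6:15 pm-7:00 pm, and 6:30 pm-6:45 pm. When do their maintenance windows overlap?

8:45 am–3:00 pm

First set merges to 6:00 am–7:00 am, 8:45 am–3:00 pm.
Second set merges to 8:15 am–5:00 pm, 6:15 pm–7:00 pm.
6:00 am–7:00 am: no overlap with the second set.
8:45 am–3:00 pm meets the second set on 8:45 am–3:00 pm.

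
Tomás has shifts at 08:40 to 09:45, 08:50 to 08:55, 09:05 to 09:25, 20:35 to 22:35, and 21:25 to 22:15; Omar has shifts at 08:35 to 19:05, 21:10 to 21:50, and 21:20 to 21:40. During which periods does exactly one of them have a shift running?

08:35–08:40, 09:45–19:05, 20:35–21:10, 21:50–22:35

A, merged: 08:40–09:45, 20:35–22:35.
B, merged: 08:35–19:05, 21:10–21:50.
Only in the first: 20:35–21:10, 21:50–22:35.
Only in the second: 08:35–08:40, 09:45–19:05.
Together these are the periods covered by exactly one.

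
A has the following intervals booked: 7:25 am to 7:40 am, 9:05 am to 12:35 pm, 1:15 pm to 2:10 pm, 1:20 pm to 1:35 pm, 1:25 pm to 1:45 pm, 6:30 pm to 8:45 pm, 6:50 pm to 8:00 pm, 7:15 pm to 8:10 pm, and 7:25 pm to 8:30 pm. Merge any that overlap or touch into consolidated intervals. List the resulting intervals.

7:25 am–7:40 am, 9:05 am–12:35 pm, 1:15 pm–2:10 pm, 6:30 pm–8:45 pm

9:05 am–12:35 pm is disjoint → start new block.
1:15 pm–2:10 pm is disjoint → start new block.
1:20 pm–1:35 pm overlaps/touches 1:15 pm–2:10 pm → extend to 1:15 pm–2:10 pm.
1:25 pm–1:45 pm overlaps/touches 1:15 pm–2:10 pm → extend to 1:15 pm–2:10 pm.
6:30 pm–8:45 pm is disjoint → start new block.
6:50 pm–8:00 pm overlaps/touches 6:30 pm–8:45 pm → extend to 6:30 pm–8:45 pm.
7:15 pm–8:10 pm overlaps/touches 6:30 pm–8:45 pm → extend to 6:30 pm–8:45 pm.
7:25 pm–8:30 pm overlaps/touches 6:30 pm–8:45 pm → extend to 6:30 pm–8:45 pm.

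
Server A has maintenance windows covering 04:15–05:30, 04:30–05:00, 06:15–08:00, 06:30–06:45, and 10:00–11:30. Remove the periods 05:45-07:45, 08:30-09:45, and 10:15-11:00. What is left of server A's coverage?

A, merged: 04:15–05:30, 06:15–08:00, 10:00–11:30.
04:15–05:30: no B overlap → unchanged.
06:15–08:00 minus B → 07:45–08:00.
10:00–11:30 minus B → 10:00–10:15, 11:00–11:30.

04:15–05:30, 07:45–08:00, 10:00–10:15, 11:00–11:30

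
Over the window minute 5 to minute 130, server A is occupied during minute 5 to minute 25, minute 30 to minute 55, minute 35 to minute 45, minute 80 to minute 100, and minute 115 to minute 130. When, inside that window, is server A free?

Covered (merged): minute 5 to minute 25, minute 30 to minute 55, minute 80 to minute 100, minute 115 to minute 130.
Uncovered inside minute 5 to minute 130: minute 25 to minute 30, minute 55 to minute 80, minute 100 to minute 115.

minute 25 to minute 30, minute 55 to minute 80, minute 100 to minute 115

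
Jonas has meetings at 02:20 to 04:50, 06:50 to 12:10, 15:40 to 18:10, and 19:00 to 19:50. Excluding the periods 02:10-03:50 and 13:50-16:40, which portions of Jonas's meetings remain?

03:50–04:50, 06:50–12:10, 16:40–18:10, 19:00–19:50

02:20–04:50 \ B = 03:50–04:50.
06:50–12:10: nothing removed.
15:40–18:10 \ B = 16:40–18:10.
19:00–19:50: nothing removed.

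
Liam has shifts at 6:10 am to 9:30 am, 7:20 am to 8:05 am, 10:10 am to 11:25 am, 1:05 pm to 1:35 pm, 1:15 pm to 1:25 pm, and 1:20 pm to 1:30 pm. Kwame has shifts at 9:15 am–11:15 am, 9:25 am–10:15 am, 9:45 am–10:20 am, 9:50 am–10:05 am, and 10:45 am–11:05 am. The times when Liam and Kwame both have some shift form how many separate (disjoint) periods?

A, merged: 6:10 am–9:30 am, 10:10 am–11:25 am, 1:05 pm–1:35 pm.
B, merged: 9:15 am–11:15 am.
A ∩ B = 9:15 am–9:30 am, 10:10 am–11:15 am.
That is 2 disjoint pieces.

2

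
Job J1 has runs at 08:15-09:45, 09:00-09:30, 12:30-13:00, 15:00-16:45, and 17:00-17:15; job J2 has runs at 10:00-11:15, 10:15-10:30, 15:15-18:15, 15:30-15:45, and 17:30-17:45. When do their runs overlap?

15:15–16:45, 17:00–17:15

Merge the first list: 08:15–09:45, 12:30–13:00, 15:00–16:45, 17:00–17:15.
Merge the second list: 10:00–11:15, 15:15–18:15.
08:15–09:45 meets no B interval.
12:30–13:00 meets no B interval.
15:00–16:45 ∩ B → 15:15–16:45.
17:00–17:15 ∩ B → 17:00–17:15.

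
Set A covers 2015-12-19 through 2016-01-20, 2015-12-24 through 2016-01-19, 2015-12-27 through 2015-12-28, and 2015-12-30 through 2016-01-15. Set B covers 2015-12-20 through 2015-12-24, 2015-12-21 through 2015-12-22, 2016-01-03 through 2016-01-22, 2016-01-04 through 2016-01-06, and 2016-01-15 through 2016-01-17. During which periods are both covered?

2015-12-20 through 2015-12-24, 2016-01-03 through 2016-01-20

Merge the first list: 2015-12-19 through 2016-01-20.
Merge the second list: 2015-12-20 through 2015-12-24, 2016-01-03 through 2016-01-22.
2015-12-19 through 2016-01-20 ∩ B → 2015-12-20 through 2015-12-24, 2016-01-03 through 2016-01-20.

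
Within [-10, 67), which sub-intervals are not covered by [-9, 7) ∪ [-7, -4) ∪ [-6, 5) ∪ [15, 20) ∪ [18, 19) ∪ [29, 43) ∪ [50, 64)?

Covered (merged): [-9, 7), [15, 20), [29, 43), [50, 64).
Gaps within [-10, 67): [-10, -9), [7, 15), [20, 29), [43, 50), [64, 67).

[-10, -9) ∪ [7, 15) ∪ [20, 29) ∪ [43, 50) ∪ [64, 67)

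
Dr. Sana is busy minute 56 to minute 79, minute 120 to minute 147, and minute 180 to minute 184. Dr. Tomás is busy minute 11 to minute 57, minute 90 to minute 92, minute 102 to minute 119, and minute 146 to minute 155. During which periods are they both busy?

minute 56 to minute 57, minute 146 to minute 147

minute 56 to minute 79 overlaps B on minute 56 to minute 57.
minute 120 to minute 147 overlaps B on minute 146 to minute 147.
minute 180 to minute 184 falls entirely outside B.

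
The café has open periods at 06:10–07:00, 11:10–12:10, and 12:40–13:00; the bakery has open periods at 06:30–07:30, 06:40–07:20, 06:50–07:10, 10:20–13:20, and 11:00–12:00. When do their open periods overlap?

Second set merges to 06:30-07:30, 10:20-13:20.
06:10-07:00 overlaps B on 06:30-07:00.
11:10-12:10 overlaps B on 11:10-12:10.
12:40-13:00 overlaps B on 12:40-13:00.

06:30-07:00, 11:10-12:10, 12:40-13:00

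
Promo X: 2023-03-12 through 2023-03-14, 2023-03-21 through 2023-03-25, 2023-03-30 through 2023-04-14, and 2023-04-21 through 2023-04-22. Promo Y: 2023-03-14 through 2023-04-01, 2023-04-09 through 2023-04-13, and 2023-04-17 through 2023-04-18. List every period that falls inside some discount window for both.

2023-03-14 through 2023-03-14, 2023-03-21 through 2023-03-25, 2023-03-30 through 2023-04-01, 2023-04-09 through 2023-04-13

2023-03-12 through 2023-03-14 meets the second set on 2023-03-14 through 2023-03-14.
2023-03-21 through 2023-03-25 meets the second set on 2023-03-21 through 2023-03-25.
2023-03-30 through 2023-04-14 meets the second set on 2023-03-30 through 2023-04-01, 2023-04-09 through 2023-04-13.
2023-04-21 through 2023-04-22: no overlap with the second set.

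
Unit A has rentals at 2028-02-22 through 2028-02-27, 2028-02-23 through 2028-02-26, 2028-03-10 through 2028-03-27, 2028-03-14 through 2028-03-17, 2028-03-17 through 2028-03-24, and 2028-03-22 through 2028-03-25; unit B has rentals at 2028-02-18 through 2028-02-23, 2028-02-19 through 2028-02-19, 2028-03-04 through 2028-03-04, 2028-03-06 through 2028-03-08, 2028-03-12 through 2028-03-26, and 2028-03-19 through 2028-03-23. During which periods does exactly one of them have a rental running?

2028-02-18 through 2028-02-21, 2028-02-24 through 2028-02-27, 2028-03-04 through 2028-03-04, 2028-03-06 through 2028-03-08, 2028-03-10 through 2028-03-11, 2028-03-27 through 2028-03-27

Merge the first list: 2028-02-22 through 2028-02-27, 2028-03-10 through 2028-03-27.
Merge the second list: 2028-02-18 through 2028-02-23, 2028-03-04 through 2028-03-04, 2028-03-06 through 2028-03-08, 2028-03-12 through 2028-03-26.
Only in the first: 2028-02-24 through 2028-02-27, 2028-03-10 through 2028-03-11, 2028-03-27 through 2028-03-27.
Only in the second: 2028-02-18 through 2028-02-21, 2028-03-04 through 2028-03-04, 2028-03-06 through 2028-03-08.
Together these are the periods covered by exactly one.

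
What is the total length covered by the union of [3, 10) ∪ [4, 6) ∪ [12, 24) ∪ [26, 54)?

47

Merged: [3, 10), [12, 24), [26, 54).
Lengths: 7 + 12 + 28 = 47.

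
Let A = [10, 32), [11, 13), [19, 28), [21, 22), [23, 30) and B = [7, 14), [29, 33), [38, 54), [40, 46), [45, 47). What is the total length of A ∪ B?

42

Merge the first list: [10, 32).
Merge the second list: [7, 14), [29, 33), [38, 54).
A ∪ B = [7, 33), [38, 54).
Total: 26 + 16 = 42.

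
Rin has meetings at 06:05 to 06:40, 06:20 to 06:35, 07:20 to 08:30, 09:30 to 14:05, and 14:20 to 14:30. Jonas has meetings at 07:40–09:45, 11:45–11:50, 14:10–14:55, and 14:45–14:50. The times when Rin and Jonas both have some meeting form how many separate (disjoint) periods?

4

A, merged: 06:05–06:40, 07:20–08:30, 09:30–14:05, 14:20–14:30.
B, merged: 07:40–09:45, 11:45–11:50, 14:10–14:55.
A ∩ B = 07:40–08:30, 09:30–09:45, 11:45–11:50, 14:20–14:30.
That is 4 disjoint pieces.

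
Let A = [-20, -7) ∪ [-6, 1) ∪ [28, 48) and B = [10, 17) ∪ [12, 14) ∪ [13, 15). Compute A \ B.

B, merged: [10, 17).
[-20, -7): nothing removed.
[-6, 1): nothing removed.
[28, 48): nothing removed.

[-20, -7) ∪ [-6, 1) ∪ [28, 48)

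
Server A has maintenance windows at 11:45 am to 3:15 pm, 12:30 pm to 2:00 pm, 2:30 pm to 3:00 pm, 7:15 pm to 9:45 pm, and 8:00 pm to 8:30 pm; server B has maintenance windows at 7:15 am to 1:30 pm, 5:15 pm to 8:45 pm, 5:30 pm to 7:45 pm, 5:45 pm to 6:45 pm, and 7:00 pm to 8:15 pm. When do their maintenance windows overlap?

11:45 am-1:30 pm, 7:15 pm-8:45 pm

A, merged: 11:45 am-3:15 pm, 7:15 pm-9:45 pm.
B, merged: 7:15 am-1:30 pm, 5:15 pm-8:45 pm.
11:45 am-3:15 pm meets the second set on 11:45 am-1:30 pm.
7:15 pm-9:45 pm meets the second set on 7:15 pm-8:45 pm.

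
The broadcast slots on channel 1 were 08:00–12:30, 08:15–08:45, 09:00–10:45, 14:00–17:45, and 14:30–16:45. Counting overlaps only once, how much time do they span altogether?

Merged: 08:00-12:30, 14:00-17:45.
Lengths: 4 h 30 min + 3 h 45 min = 8 h 15 min.

8 h 15 min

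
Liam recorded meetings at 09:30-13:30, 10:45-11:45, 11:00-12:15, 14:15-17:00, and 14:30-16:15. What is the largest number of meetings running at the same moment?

At 11:00, 3 of the intervals are simultaneously active.
No point has more.

3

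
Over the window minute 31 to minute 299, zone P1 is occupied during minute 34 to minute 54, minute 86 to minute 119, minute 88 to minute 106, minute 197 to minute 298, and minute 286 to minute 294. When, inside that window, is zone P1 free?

Covered (merged): minute 34 to minute 54, minute 86 to minute 119, minute 197 to minute 298.
Gaps within minute 31 to minute 299: minute 31 to minute 34, minute 54 to minute 86, minute 119 to minute 197, minute 298 to minute 299.

minute 31 to minute 34, minute 54 to minute 86, minute 119 to minute 197, minute 298 to minute 299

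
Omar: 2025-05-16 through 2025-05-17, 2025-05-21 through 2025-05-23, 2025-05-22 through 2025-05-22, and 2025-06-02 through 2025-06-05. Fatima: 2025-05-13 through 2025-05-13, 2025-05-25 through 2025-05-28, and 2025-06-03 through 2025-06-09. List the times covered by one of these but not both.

2025-05-13 through 2025-05-13, 2025-05-16 through 2025-05-17, 2025-05-21 through 2025-05-23, 2025-05-25 through 2025-05-28, 2025-06-02 through 2025-06-02, 2025-06-06 through 2025-06-09

Merge the first list: 2025-05-16 through 2025-05-17, 2025-05-21 through 2025-05-23, 2025-06-02 through 2025-06-05.
A \ B = 2025-05-16 through 2025-05-17, 2025-05-21 through 2025-05-23, 2025-06-02 through 2025-06-02.
B \ A = 2025-05-13 through 2025-05-13, 2025-05-25 through 2025-05-28, 2025-06-06 through 2025-06-09.
Union of the two gives the symmetric difference.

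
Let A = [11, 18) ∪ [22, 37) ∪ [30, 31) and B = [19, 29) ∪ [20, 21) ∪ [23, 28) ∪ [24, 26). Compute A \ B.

[11, 18) ∪ [29, 37)

A, merged: [11, 18), [22, 37).
B, merged: [19, 29).
[11, 18): no B overlap → unchanged.
[22, 37) minus B → [29, 37).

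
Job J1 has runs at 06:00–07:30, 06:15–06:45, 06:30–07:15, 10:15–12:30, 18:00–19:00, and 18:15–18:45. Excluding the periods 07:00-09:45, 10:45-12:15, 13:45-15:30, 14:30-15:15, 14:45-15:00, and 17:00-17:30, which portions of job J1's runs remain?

06:00-07:00, 10:15-10:45, 12:15-12:30, 18:00-19:00

A, merged: 06:00-07:30, 10:15-12:30, 18:00-19:00.
B, merged: 07:00-09:45, 10:45-12:15, 13:45-15:30, 17:00-17:30.
06:00-07:30 minus B → 06:00-07:00.
10:15-12:30 minus B → 10:15-10:45, 12:15-12:30.
18:00-19:00: no B overlap → unchanged.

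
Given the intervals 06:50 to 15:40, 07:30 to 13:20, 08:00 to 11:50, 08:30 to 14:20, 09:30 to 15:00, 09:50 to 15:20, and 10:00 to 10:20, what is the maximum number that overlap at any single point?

7

Walk the sorted start/end points keeping a running depth.
The depth first hits 7 at 10:00.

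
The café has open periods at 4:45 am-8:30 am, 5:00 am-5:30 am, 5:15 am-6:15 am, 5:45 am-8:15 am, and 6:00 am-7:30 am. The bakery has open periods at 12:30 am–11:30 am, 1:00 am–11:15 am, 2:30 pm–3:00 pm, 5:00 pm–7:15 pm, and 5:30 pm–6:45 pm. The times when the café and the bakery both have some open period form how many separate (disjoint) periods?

1

Merge the first list: 4:45 am-8:30 am.
Merge the second list: 12:30 am-11:30 am, 2:30 pm-3:00 pm, 5:00 pm-7:15 pm.
A ∩ B = 4:45 am-8:30 am.
That is 1 disjoint piece.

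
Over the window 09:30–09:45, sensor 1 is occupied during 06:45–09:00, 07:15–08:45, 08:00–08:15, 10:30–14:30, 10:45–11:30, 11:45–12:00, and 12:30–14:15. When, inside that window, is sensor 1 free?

09:30-09:45

The merged coverage is 06:45-09:00, 10:30-14:30.
Uncovered inside 09:30-09:45: 09:30-09:45.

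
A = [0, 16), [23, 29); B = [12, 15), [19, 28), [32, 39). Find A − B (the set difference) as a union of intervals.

[0, 12) ∪ [15, 16) ∪ [28, 29)

[0, 16) minus B → [0, 12), [15, 16).
[23, 29) minus B → [28, 29).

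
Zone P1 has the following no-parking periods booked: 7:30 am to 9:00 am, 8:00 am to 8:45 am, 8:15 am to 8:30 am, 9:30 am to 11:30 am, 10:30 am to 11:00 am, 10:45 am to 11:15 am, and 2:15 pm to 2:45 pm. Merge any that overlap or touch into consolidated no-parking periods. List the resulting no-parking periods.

8:00 am-8:45 am overlaps/touches 7:30 am-9:00 am → extend to 7:30 am-9:00 am.
8:15 am-8:30 am overlaps/touches 7:30 am-9:00 am → extend to 7:30 am-9:00 am.
9:30 am-11:30 am is disjoint → start new block.
10:30 am-11:00 am overlaps/touches 9:30 am-11:30 am → extend to 9:30 am-11:30 am.
10:45 am-11:15 am overlaps/touches 9:30 am-11:30 am → extend to 9:30 am-11:30 am.
2:15 pm-2:45 pm is disjoint → start new block.

7:30 am-9:00 am, 9:30 am-11:30 am, 2:15 pm-2:45 pm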